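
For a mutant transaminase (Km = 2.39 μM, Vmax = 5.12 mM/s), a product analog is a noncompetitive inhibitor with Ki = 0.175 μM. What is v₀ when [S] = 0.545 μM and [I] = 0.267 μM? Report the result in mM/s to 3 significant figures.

With α = 1 + [I]/Ki = 1 + 0.267/0.175 = 2.526, the noncompetitive rate law is v = (Vmax/α)·[S] / (Km + [S]).
v = (5.12/2.526)×0.545 / (2.39 + 0.545) = 1.105/2.935 = 0.376 mM/s.

0.376 mM/s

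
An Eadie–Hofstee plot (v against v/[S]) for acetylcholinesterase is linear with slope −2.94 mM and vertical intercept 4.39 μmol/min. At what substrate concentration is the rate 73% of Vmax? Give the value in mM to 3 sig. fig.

7.95 mM

The Eadie–Hofstee slope gives Km = 2.94 mM (slope = −Km).
v/Vmax = [S]/(Km+[S]) = 0.73 ⇒ [S] = Km·0.73/(1−0.73) = 2.94 × 2.704 = 7.95 mM.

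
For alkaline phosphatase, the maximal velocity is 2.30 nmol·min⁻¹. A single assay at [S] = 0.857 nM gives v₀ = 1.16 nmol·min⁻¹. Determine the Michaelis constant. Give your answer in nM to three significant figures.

From v = Vmax[S]/(Km+[S]), Km = [S](Vmax − v)/v.
Km = 0.857 × (2.30 − 1.16) / 1.16 = 0.9770/1.16 = 0.842 nM.

0.842 nM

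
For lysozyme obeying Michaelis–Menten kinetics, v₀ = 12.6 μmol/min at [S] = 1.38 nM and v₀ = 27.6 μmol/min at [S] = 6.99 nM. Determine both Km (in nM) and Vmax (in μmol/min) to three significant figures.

Km = 2.89 nM; Vmax = 39.0 μmol/min

From v = Vmax[S]/(Km+[S]), each point gives Vmax = v(Km+[S])/[S].
Equating: 12.6(Km+1.38)/1.38 = 27.6(Km+6.99)/6.99.
9.130·Km + 12.6 = 3.948·Km + 27.6, so (9.130 − 3.948)·Km = 27.6 − 12.6.
Km = 15.00/5.182 = 2.89 nM; then Vmax = 12.6(2.89+1.38)/1.38 = 39.0 μmol/min.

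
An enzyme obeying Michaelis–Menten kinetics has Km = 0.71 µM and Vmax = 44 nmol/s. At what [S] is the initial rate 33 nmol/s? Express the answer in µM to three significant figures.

2.13 µM

The required fractional saturation is v/Vmax = 33/44 = 0.7500.
Then [S]/(Km+[S]) = 0.7500 ⇒ [S] = 0.71 × 0.7500/(1 − 0.7500) = 2.13 µM.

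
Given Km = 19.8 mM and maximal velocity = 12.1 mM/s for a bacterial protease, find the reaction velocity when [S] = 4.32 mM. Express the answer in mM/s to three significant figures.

2.17 mM/s

[S]/(Km+[S]) = 4.32/24.12 = 0.1791, the fractional saturation.
v = 0.1791 × Vmax = 0.1791 × 12.1 = 2.17 mM/s.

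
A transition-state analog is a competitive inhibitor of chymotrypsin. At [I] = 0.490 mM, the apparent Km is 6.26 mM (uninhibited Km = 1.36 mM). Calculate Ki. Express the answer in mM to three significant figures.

0.136 mM

Competitive: Km,app = α·Km with α = 1 + [I]/Ki.
α = Km,app/Km = 6.26/1.36 = 4.603.
Since α = 1 + [I]/Ki, [I]/Ki = 4.603 − 1 = 3.603 and Ki = 0.490/3.603 = 0.136 mM.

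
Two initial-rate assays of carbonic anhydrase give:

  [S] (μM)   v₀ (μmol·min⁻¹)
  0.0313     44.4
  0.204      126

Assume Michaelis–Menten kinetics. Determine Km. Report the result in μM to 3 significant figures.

In reciprocal form, 1/v = (Km/Vmax)·(1/[S]) + 1/Vmax. The two points give (1/[S], 1/v) = (31.95, 0.02252) and (4.902, 0.007937).
Slope = (0.02252 − 0.007937)/(31.95 − 4.902) = 0.0005393; intercept = 0.02252 − 0.0005393×31.95 = 0.005293.
Vmax = 1/intercept = 189 μmol·min⁻¹; Km = slope × Vmax = 0.0005393 × 189 = 0.102 μM.

0.102 μM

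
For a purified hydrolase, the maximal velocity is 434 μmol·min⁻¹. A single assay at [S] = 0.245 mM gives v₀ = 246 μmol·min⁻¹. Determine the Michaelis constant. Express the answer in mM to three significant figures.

From v = Vmax[S]/(Km+[S]), Km = [S](Vmax − v)/v.
Km = 0.245 × (434 − 246) / 246 = 46.06/246 = 0.187 mM.

0.187 mM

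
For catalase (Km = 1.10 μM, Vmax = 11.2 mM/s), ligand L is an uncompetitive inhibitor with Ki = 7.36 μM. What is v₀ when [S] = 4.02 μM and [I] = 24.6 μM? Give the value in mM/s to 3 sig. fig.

With α = 1 + [I]/Ki = 1 + 24.6/7.36 = 4.342, the uncompetitive rate law is v = (Vmax/α)·[S] / (Km/α + [S]).
v = (11.2/4.342)×4.02 / (1.10/4.342 + 4.02) = 10.37/4.273 = 2.43 mM/s.

2.43 mM/s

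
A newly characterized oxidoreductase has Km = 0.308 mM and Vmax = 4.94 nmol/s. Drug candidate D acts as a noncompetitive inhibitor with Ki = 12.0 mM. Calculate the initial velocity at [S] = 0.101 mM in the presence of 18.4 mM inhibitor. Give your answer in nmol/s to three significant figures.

0.482 nmol/s

With α = 1 + [I]/Ki = 1 + 18.4/12.0 = 2.533, the noncompetitive rate law is v = (Vmax/α)·[S] / (Km + [S]).
v = (4.94/2.533)×0.101 / (0.308 + 0.101) = 0.1970/0.4090 = 0.482 nmol/s.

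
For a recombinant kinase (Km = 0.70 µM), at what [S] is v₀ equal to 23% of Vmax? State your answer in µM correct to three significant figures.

v/Vmax = [S]/(Km+[S]) = 0.23, so [S] = Km·0.23/(1 − 0.23) = 0.70 × 0.2987.
[S] = 0.209 µM.

0.209 µM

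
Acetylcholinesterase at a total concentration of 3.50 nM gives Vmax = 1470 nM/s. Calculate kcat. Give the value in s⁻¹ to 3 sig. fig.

420 s⁻¹

kcat = Vmax/[E]total = 1470 nM/s / 3.50 nM = 420 s⁻¹.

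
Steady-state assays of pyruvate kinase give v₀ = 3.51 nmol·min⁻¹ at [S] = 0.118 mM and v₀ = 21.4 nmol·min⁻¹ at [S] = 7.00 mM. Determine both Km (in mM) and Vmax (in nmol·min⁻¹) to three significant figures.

In reciprocal form, 1/v = (Km/Vmax)·(1/[S]) + 1/Vmax. The two points give (1/[S], 1/v) = (8.475, 0.2849) and (0.1429, 0.04673).
Slope = (0.2849 − 0.04673)/(8.475 − 0.1429) = 0.02859; intercept = 0.2849 − 0.02859×8.475 = 0.04265.
Vmax = 1/intercept = 23.4 nmol·min⁻¹; Km = slope × Vmax = 0.02859 × 23.4 = 0.670 mM.

Km = 0.670 mM; Vmax = 23.4 nmol·min⁻¹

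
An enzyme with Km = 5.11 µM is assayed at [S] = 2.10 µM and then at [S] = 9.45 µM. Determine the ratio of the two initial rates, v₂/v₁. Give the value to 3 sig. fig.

2.23

The fractional saturations are [S]/(Km+[S]) = 2.10/7.210 = 0.2913 and 9.45/14.56 = 0.6490.
v₂/v₁ is just their ratio: 0.6490/0.2913 = 2.23.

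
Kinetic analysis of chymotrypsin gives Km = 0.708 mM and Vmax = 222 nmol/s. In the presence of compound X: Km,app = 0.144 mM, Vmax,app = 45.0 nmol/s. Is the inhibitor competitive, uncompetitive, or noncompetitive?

uncompetitive

Both Km and Vmax decrease by the same factor (~4.93-fold) — characteristic of uncompetitive inhibition.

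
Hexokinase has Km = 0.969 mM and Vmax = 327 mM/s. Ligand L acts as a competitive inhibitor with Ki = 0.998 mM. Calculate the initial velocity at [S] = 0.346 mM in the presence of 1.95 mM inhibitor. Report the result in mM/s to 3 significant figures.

35.3 mM/s

With α = 1 + [I]/Ki = 1 + 1.95/0.998 = 2.954, the competitive rate law is v = Vmax[S] / (αKm + [S]).
v = 327×0.346 / (2.954×0.969 + 0.346) = 113.1/3.208 = 35.3 mM/s.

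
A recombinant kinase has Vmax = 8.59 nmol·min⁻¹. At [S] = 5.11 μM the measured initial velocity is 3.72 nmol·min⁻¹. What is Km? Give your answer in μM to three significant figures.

From v = Vmax[S]/(Km+[S]), Km = [S](Vmax − v)/v.
Km = 5.11 × (8.59 − 3.72) / 3.72 = 24.89/3.72 = 6.69 μM.

6.69 μM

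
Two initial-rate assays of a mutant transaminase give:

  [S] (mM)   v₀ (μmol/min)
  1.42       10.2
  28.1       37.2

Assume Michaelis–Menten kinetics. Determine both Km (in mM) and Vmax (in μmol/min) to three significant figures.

In reciprocal form, 1/v = (Km/Vmax)·(1/[S]) + 1/Vmax. The two points give (1/[S], 1/v) = (0.7042, 0.09804) and (0.03559, 0.02688).
Slope = (0.09804 − 0.02688)/(0.7042 − 0.03559) = 0.1064; intercept = 0.09804 − 0.1064×0.7042 = 0.02309.
Vmax = 1/intercept = 43.3 μmol/min; Km = slope × Vmax = 0.1064 × 43.3 = 4.61 mM.

Km = 4.61 mM; Vmax = 43.3 μmol/min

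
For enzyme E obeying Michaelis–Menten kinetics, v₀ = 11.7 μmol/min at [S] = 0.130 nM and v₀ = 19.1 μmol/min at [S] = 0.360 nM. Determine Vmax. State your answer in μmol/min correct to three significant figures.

29.7 μmol/min

From v = Vmax[S]/(Km+[S]), each point gives Vmax = v(Km+[S])/[S].
Equating: 11.7(Km+0.130)/0.130 = 19.1(Km+0.360)/0.360.
90.00·Km + 11.7 = 53.06·Km + 19.1, so (90.00 − 53.06)·Km = 19.1 − 11.7.
Km = 7.400/36.94 = 0.200 nM; then Vmax = 11.7(0.200+0.130)/0.130 = 29.7 μmol/min.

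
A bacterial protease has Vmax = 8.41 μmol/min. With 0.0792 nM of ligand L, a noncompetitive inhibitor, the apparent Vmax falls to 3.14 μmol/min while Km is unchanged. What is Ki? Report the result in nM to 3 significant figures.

Noncompetitive: Vmax,app = Vmax/α with α = 1 + [I]/Ki.
α = Vmax/Vmax,app = 8.41/3.14 = 2.678.
Ki = [I]/(α − 1) = 0.0792/1.678 = 0.0472 nM.

0.0472 nM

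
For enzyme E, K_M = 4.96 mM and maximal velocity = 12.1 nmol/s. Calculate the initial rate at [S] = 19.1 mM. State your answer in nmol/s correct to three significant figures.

9.61 nmol/s

v = Vmax·[S]/(Km + [S]) = 12.1 × 19.1 / (4.96 + 19.1)
  = 231.1 / 24.06 = 9.61 nmol/s.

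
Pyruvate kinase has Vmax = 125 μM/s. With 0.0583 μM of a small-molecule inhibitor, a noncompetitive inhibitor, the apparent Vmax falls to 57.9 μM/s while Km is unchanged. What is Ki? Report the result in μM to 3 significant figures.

0.0503 μM

Noncompetitive: Vmax,app = Vmax/α with α = 1 + [I]/Ki.
α = Vmax/Vmax,app = 125/57.9 = 2.159.
Since α = 1 + [I]/Ki, [I]/Ki = 2.159 − 1 = 1.159 and Ki = 0.0583/1.159 = 0.0503 μM.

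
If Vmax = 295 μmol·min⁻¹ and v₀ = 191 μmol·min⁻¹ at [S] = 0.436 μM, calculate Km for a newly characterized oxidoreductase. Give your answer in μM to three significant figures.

v/Vmax = 191/295 = 0.6475 = [S]/(Km+[S]).
So Km + [S] = [S]/0.6475 = 0.6734 μM, giving Km = 0.6734 − 0.436 = 0.237 μM.

0.237 μM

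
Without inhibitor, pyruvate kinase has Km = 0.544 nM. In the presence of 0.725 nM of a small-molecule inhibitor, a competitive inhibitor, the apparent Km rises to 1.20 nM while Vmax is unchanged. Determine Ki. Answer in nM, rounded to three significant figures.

0.601 nM

Competitive: Km,app = α·Km with α = 1 + [I]/Ki.
α = Km,app/Km = 1.20/0.544 = 2.206.
Since α = 1 + [I]/Ki, [I]/Ki = 2.206 − 1 = 1.206 and Ki = 0.725/1.206 = 0.601 nM.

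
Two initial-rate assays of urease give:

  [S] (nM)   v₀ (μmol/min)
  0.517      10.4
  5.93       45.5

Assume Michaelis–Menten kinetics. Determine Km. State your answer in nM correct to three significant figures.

2.82 nM

From v = Vmax[S]/(Km+[S]), each point gives Vmax = v(Km+[S])/[S].
Equating: 10.4(Km+0.517)/0.517 = 45.5(Km+5.93)/5.93.
20.12·Km + 10.4 = 7.673·Km + 45.5, so (20.12 − 7.673)·Km = 45.5 − 10.4.
Km = 35.10/12.44 = 2.82 nM; then Vmax = 10.4(2.82+0.517)/0.517 = 67.1 μmol/min.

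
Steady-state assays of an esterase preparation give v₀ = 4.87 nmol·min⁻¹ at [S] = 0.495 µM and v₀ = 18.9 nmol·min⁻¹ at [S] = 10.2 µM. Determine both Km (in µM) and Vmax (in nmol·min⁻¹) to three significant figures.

Km = 1.76 µM; Vmax = 22.2 nmol·min⁻¹

In reciprocal form, 1/v = (Km/Vmax)·(1/[S]) + 1/Vmax. The two points give (1/[S], 1/v) = (2.020, 0.2053) and (0.09804, 0.05291).
Slope = (0.2053 − 0.05291)/(2.020 − 0.09804) = 0.07930; intercept = 0.2053 − 0.07930×2.020 = 0.04514.
Vmax = 1/intercept = 22.2 nmol·min⁻¹; Km = slope × Vmax = 0.07930 × 22.2 = 1.76 µM.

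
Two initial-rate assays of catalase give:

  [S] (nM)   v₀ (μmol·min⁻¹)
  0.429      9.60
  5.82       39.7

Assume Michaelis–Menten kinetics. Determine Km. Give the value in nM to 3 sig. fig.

1.93 nM

From v = Vmax[S]/(Km+[S]), each point gives Vmax = v(Km+[S])/[S].
Equating: 9.60(Km+0.429)/0.429 = 39.7(Km+5.82)/5.82.
22.38·Km + 9.60 = 6.821·Km + 39.7, so (22.38 − 6.821)·Km = 39.7 − 9.60.
Km = 30.10/15.56 = 1.93 nM; then Vmax = 9.60(1.93+0.429)/0.429 = 52.9 μmol·min⁻¹.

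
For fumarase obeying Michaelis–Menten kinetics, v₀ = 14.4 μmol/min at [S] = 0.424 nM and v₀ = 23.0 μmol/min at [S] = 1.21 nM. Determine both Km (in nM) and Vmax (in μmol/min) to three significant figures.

From v = Vmax[S]/(Km+[S]), each point gives Vmax = v(Km+[S])/[S].
Equating: 14.4(Km+0.424)/0.424 = 23.0(Km+1.21)/1.21.
33.96·Km + 14.4 = 19.01·Km + 23.0, so (33.96 − 19.01)·Km = 23.0 − 14.4.
Km = 8.600/14.95 = 0.575 nM; then Vmax = 14.4(0.575+0.424)/0.424 = 33.9 μmol/min.

Km = 0.575 nM; Vmax = 33.9 μmol/min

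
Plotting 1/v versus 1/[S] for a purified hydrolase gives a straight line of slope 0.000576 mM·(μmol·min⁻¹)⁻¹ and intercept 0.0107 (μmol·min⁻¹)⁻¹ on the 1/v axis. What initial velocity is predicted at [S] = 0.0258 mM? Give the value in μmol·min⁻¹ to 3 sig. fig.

The y-intercept is 1/Vmax, so Vmax = 1/0.0107 = 93.5 μmol·min⁻¹.
The slope is Km/Vmax, so Km = 0.000576 × 93.5 = 0.0538 mM.
Then v = 93.5 × 0.0258/(0.0538 + 0.0258) = 30.3 μmol·min⁻¹.

30.3 μmol·min⁻¹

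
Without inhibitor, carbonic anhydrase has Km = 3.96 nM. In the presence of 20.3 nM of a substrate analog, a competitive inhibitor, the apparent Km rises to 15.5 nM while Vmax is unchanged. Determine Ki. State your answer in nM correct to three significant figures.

Competitive: Km,app = α·Km with α = 1 + [I]/Ki.
α = Km,app/Km = 15.5/3.96 = 3.914.
Since α = 1 + [I]/Ki, [I]/Ki = 3.914 − 1 = 2.914 and Ki = 20.3/2.914 = 6.97 nM.

6.97 nM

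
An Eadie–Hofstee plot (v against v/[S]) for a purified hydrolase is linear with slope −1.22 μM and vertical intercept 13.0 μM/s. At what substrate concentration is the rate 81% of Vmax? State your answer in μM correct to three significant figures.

The Eadie–Hofstee slope gives Km = 1.22 μM (slope = −Km).
v/Vmax = [S]/(Km+[S]) = 0.81 ⇒ [S] = Km·0.81/(1−0.81) = 1.22 × 4.263 = 5.20 μM.

5.20 μM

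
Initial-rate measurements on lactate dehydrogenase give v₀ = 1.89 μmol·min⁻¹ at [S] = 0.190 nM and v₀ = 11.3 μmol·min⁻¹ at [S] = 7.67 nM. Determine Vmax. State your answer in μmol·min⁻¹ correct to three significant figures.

From v = Vmax[S]/(Km+[S]), each point gives Vmax = v(Km+[S])/[S].
Equating: 1.89(Km+0.190)/0.190 = 11.3(Km+7.67)/7.67.
9.947·Km + 1.89 = 1.473·Km + 11.3, so (9.947 − 1.473)·Km = 11.3 − 1.89.
Km = 9.410/8.474 = 1.11 nM; then Vmax = 1.89(1.11+0.190)/0.190 = 12.9 μmol·min⁻¹.

12.9 μmol·min⁻¹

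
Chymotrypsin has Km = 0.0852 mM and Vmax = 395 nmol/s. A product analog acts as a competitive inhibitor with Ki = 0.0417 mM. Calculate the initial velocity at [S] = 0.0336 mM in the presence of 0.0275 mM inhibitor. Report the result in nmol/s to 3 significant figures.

With α = 1 + [I]/Ki = 1 + 0.0275/0.0417 = 1.659, the competitive rate law is v = Vmax[S] / (αKm + [S]).
v = 395×0.0336 / (1.659×0.0852 + 0.0336) = 13.27/0.1750 = 75.8 nmol/s.

75.8 nmol/s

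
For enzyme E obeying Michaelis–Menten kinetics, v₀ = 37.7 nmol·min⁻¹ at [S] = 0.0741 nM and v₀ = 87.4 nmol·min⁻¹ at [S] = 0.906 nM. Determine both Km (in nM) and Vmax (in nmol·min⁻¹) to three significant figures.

Km = 0.121 nM; Vmax = 99.0 nmol·min⁻¹

From v = Vmax[S]/(Km+[S]), each point gives Vmax = v(Km+[S])/[S].
Equating: 37.7(Km+0.0741)/0.0741 = 87.4(Km+0.906)/0.906.
508.8·Km + 37.7 = 96.47·Km + 87.4, so (508.8 − 96.47)·Km = 87.4 − 37.7.
Km = 49.70/412.3 = 0.121 nM; then Vmax = 37.7(0.121+0.0741)/0.0741 = 99.0 nmol·min⁻¹.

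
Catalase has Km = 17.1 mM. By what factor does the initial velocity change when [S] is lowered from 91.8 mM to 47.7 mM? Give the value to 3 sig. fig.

0.873

The fractional saturations are [S]/(Km+[S]) = 91.8/108.9 = 0.8430 and 47.7/64.80 = 0.7361.
v₂/v₁ is just their ratio: 0.7361/0.8430 = 0.873.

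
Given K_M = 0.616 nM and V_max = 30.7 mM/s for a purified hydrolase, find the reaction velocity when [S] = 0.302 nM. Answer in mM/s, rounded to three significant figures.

10.1 mM/s

v = Vmax·[S]/(Km + [S]) = 30.7 × 0.302 / (0.616 + 0.302)
  = 9.271 / 0.9180 = 10.1 mM/s.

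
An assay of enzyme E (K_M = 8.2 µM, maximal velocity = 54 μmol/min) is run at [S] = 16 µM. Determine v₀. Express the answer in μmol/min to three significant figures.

35.7 μmol/min

[S]/(Km+[S]) = 16/24.20 = 0.6612, the fractional saturation.
v = 0.6612 × Vmax = 0.6612 × 54 = 35.7 μmol/min.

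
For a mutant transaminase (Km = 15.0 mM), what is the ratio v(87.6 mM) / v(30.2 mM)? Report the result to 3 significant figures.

1.28

Since Vmax cancels, v₂/v₁ = [S]₂(Km+[S]₁) / [S]₁(Km+[S]₂).
= 87.6×(15.0+30.2) / (30.2×(15.0+87.6)) = 3960/3099 = 1.28.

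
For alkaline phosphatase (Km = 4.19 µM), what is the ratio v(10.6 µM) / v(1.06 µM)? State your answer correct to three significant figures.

The fractional saturations are [S]/(Km+[S]) = 1.06/5.250 = 0.2019 and 10.6/14.79 = 0.7167.
v₂/v₁ is just their ratio: 0.7167/0.2019 = 3.55.

3.55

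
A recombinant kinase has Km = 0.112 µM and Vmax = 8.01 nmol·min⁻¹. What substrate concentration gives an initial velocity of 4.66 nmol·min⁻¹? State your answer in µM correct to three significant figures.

0.156 µM

The required fractional saturation is v/Vmax = 4.66/8.01 = 0.5818.
Then [S]/(Km+[S]) = 0.5818 ⇒ [S] = 0.112 × 0.5818/(1 − 0.5818) = 0.156 µM.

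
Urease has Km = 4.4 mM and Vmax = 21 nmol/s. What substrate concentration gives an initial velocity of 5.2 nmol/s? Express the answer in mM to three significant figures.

Rearranging v = Vmax[S]/(Km+[S]) gives [S] = Km·v/(Vmax − v).
[S] = 4.4 × 5.2 / (21 − 5.2) = 22.88/15.80 = 1.45 mM.

1.45 mM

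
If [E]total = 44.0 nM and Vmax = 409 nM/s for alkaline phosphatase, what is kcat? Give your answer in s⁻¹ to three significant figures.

9.30 s⁻¹

kcat = Vmax/[E]total = 409 nM/s / 44.0 nM = 9.30 s⁻¹.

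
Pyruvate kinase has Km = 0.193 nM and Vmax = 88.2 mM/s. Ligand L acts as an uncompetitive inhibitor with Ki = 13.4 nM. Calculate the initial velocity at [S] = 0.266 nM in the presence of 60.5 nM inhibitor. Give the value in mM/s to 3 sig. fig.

With α = 1 + [I]/Ki = 1 + 60.5/13.4 = 5.515, the uncompetitive rate law is v = (Vmax/α)·[S] / (Km/α + [S]).
v = (88.2/5.515)×0.266 / (0.193/5.515 + 0.266) = 4.254/0.3010 = 14.1 mM/s.

14.1 mM/s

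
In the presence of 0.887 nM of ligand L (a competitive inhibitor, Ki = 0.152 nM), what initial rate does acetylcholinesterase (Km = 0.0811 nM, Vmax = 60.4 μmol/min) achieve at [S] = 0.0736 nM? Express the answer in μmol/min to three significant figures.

7.08 μmol/min

α = 1 + [I]/Ki = 1 + 0.887/0.152 = 6.836.
For a competitive inhibitor, Vmax is unchanged and the apparent Km becomes α·Km: Km,app = 0.554 nM, Vmax,app = 60.4 μmol/min.
v = Vmax,app·[S]/(Km,app + [S]) = 60.4 × 0.0736/(0.554 + 0.0736) = 7.08 μmol/min.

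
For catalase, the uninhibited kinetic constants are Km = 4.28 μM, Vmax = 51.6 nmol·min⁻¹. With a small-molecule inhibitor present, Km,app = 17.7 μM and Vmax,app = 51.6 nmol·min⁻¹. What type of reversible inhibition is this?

competitive

Km increases (4.28 → 17.7 μM) while Vmax is unchanged — the hallmark of competitive inhibition.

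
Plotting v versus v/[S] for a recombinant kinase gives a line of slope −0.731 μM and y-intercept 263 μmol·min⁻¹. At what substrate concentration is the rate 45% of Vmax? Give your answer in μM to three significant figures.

The Eadie–Hofstee slope gives Km = 0.731 μM (slope = −Km).
v/Vmax = [S]/(Km+[S]) = 0.45 ⇒ [S] = Km·0.45/(1−0.45) = 0.731 × 0.8182 = 0.598 μM.

0.598 μM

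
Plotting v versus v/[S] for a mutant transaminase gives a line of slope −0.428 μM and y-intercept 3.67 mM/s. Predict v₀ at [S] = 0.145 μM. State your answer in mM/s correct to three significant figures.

In the Eadie–Hofstee form v = Vmax − Km·(v/[S]), the slope is −Km and the intercept is Vmax, so Km = 0.428 μM and Vmax = 3.67 mM/s.
v = 3.67 × 0.145/(0.428 + 0.145) = 0.929 mM/s.

0.929 mM/s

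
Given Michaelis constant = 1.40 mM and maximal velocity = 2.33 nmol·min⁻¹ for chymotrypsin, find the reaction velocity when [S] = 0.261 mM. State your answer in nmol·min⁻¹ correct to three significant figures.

[S]/(Km+[S]) = 0.261/1.661 = 0.1571, the fractional saturation.
v = 0.1571 × Vmax = 0.1571 × 2.33 = 0.366 nmol·min⁻¹.

0.366 nmol·min⁻¹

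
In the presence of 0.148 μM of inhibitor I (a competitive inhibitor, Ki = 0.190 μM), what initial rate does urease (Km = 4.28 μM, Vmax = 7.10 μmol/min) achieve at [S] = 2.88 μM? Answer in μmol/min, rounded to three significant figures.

α = 1 + [I]/Ki = 1 + 0.148/0.190 = 1.779.
For a competitive inhibitor, Vmax is unchanged and the apparent Km becomes α·Km: Km,app = 7.61 μM, Vmax,app = 7.10 μmol/min.
v = Vmax,app·[S]/(Km,app + [S]) = 7.10 × 2.88/(7.61 + 2.88) = 1.95 μmol/min.

1.95 μmol/min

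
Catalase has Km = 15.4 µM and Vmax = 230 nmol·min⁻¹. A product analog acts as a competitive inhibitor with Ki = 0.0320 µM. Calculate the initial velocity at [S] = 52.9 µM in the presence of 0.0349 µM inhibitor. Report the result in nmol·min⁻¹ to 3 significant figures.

143 nmol·min⁻¹

With α = 1 + [I]/Ki = 1 + 0.0349/0.0320 = 2.091, the competitive rate law is v = Vmax[S] / (αKm + [S]).
v = 230×52.9 / (2.091×15.4 + 52.9) = 12170/85.10 = 143 nmol·min⁻¹.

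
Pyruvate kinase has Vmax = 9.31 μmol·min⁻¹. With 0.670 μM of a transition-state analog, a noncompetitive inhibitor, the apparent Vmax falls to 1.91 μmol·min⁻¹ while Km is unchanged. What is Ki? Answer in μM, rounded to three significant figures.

0.173 μM

Noncompetitive: Vmax,app = Vmax/α with α = 1 + [I]/Ki.
α = Vmax/Vmax,app = 9.31/1.91 = 4.874.
Since α = 1 + [I]/Ki, [I]/Ki = 4.874 − 1 = 3.874 and Ki = 0.670/3.874 = 0.173 μM.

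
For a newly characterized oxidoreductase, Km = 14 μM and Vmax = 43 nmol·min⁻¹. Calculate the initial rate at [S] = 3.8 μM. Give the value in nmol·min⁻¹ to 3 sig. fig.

[S]/(Km+[S]) = 3.8/17.80 = 0.2135, the fractional saturation.
v = 0.2135 × Vmax = 0.2135 × 43 = 9.18 nmol·min⁻¹.

9.18 nmol·min⁻¹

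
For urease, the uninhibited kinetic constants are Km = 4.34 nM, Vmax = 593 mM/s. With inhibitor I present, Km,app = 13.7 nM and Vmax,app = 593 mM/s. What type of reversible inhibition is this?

competitive

Km increases (4.34 → 13.7 nM) while Vmax is unchanged — the hallmark of competitive inhibition.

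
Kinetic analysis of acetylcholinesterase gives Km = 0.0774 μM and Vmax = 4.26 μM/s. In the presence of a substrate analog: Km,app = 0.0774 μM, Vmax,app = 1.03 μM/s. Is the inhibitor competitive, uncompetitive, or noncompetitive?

noncompetitive

Vmax decreases (4.26 → 1.03 μM/s) while Km is unchanged — pure noncompetitive inhibition.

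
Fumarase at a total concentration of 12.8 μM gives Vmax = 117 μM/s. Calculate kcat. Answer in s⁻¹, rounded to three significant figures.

9.14 s⁻¹

kcat = Vmax/[E]total = 117 μM/s / 12.8 μM = 9.14 s⁻¹.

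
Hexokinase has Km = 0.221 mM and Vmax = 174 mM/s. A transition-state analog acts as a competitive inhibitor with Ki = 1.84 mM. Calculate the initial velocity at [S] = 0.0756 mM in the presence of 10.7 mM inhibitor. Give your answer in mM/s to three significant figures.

α = 1 + [I]/Ki = 1 + 10.7/1.84 = 6.815.
For a competitive inhibitor, Vmax is unchanged and the apparent Km becomes α·Km: Km,app = 1.51 mM, Vmax,app = 174 mM/s.
v = Vmax,app·[S]/(Km,app + [S]) = 174 × 0.0756/(1.51 + 0.0756) = 8.32 mM/s.

8.32 mM/s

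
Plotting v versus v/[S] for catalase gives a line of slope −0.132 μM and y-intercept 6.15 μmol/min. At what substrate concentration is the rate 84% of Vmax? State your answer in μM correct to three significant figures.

The Eadie–Hofstee slope gives Km = 0.132 μM (slope = −Km).
v/Vmax = [S]/(Km+[S]) = 0.84 ⇒ [S] = Km·0.84/(1−0.84) = 0.132 × 5.250 = 0.693 μM.

0.693 μM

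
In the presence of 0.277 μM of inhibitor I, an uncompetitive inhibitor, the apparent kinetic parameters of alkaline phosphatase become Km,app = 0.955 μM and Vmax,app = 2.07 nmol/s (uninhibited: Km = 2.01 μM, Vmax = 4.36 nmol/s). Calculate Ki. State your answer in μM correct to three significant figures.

0.250 μM

Uncompetitive: Vmax,app = Vmax/α (and Km,app = Km/α) with α = 1 + [I]/Ki.
α = Vmax/Vmax,app = 4.36/2.07 = 2.106.
Ki = [I]/(α − 1) = 0.277/1.106 = 0.250 μM.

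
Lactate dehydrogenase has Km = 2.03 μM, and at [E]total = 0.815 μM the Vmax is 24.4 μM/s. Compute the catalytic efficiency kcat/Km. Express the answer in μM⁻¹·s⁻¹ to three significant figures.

14.7 μM⁻¹·s⁻¹

kcat = Vmax/[E]total = 24.4/0.815 = 29.9 s⁻¹.
kcat/Km = 29.9/2.03 = 14.7 μM⁻¹·s⁻¹.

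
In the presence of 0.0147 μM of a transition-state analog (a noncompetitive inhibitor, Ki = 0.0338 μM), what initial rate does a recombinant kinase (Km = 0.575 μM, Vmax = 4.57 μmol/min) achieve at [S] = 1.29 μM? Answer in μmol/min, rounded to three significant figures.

2.20 μmol/min

With α = 1 + [I]/Ki = 1 + 0.0147/0.0338 = 1.435, the noncompetitive rate law is v = (Vmax/α)·[S] / (Km + [S]).
v = (4.57/1.435)×1.29 / (0.575 + 1.29) = 4.108/1.865 = 2.20 μmol/min.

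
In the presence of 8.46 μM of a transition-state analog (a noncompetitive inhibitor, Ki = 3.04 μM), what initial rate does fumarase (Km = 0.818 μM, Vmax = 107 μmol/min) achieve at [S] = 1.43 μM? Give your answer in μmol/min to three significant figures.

18.0 μmol/min

α = 1 + [I]/Ki = 1 + 8.46/3.04 = 3.783.
For a noncompetitive inhibitor, Vmax is reduced to Vmax/α while Km is unchanged: Km,app = 0.818 μM, Vmax,app = 28.3 μmol/min.
v = Vmax,app·[S]/(Km,app + [S]) = 28.3 × 1.43/(0.818 + 1.43) = 18.0 μmol/min.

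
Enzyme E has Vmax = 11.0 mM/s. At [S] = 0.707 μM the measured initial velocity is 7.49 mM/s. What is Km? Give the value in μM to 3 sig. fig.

0.331 μM

v/Vmax = 7.49/11.0 = 0.6809 = [S]/(Km+[S]).
So Km + [S] = [S]/0.6809 = 1.038 μM, giving Km = 1.038 − 0.707 = 0.331 μM.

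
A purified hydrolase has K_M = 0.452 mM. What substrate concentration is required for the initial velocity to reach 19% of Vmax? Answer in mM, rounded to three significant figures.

0.106 mM

v/Vmax = [S]/(Km+[S]) = 0.19, so [S] = Km·0.19/(1 − 0.19) = 0.452 × 0.2346.
[S] = 0.106 mM.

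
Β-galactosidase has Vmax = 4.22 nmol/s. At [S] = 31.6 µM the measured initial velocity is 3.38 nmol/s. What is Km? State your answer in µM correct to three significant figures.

7.85 µM

v/Vmax = 3.38/4.22 = 0.8009 = [S]/(Km+[S]).
So Km + [S] = [S]/0.8009 = 39.45 µM, giving Km = 39.45 − 31.6 = 7.85 µM.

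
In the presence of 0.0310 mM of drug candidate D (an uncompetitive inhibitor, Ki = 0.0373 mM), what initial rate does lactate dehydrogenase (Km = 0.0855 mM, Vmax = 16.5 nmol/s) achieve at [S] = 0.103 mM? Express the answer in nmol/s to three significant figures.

α = 1 + [I]/Ki = 1 + 0.0310/0.0373 = 1.831.
For an uncompetitive inhibitor, both parameters are divided by α, giving Vmax/α and Km/α: Km,app = 0.0467 mM, Vmax,app = 9.01 nmol/s.
v = Vmax,app·[S]/(Km,app + [S]) = 9.01 × 0.103/(0.0467 + 0.103) = 6.20 nmol/s.

6.20 nmol/s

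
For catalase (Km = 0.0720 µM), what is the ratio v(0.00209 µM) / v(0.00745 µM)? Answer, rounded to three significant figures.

The fractional saturations are [S]/(Km+[S]) = 0.00745/0.07945 = 0.09377 and 0.00209/0.07409 = 0.02821.
v₂/v₁ is just their ratio: 0.02821/0.09377 = 0.301.

0.301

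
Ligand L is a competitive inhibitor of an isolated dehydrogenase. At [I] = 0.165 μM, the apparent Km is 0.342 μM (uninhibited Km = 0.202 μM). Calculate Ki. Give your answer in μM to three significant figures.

0.238 μM

Competitive: Km,app = α·Km with α = 1 + [I]/Ki.
α = Km,app/Km = 0.342/0.202 = 1.693.
Since α = 1 + [I]/Ki, [I]/Ki = 1.693 − 1 = 0.6931 and Ki = 0.165/0.6931 = 0.238 μM.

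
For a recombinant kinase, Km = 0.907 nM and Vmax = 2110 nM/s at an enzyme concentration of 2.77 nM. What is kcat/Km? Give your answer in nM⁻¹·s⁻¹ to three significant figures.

kcat = Vmax/[E]total = 2110/2.77 = 762 s⁻¹.
kcat/Km = 762/0.907 = 840 nM⁻¹·s⁻¹.

840 nM⁻¹·s⁻¹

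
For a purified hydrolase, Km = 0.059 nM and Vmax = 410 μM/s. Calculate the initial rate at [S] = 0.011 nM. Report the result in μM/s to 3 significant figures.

v = Vmax·[S]/(Km + [S]) = 410 × 0.011 / (0.059 + 0.011)
  = 4.510 / 0.07000 = 64.4 μM/s.

64.4 μM/s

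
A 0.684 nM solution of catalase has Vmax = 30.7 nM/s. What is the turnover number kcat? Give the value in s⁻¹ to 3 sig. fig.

kcat = Vmax/[E]total = 30.7 nM/s / 0.684 nM = 44.9 s⁻¹.

44.9 s⁻¹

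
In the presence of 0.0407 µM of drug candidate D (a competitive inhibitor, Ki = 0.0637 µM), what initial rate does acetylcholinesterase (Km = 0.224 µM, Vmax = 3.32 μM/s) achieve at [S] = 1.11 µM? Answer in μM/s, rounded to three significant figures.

With α = 1 + [I]/Ki = 1 + 0.0407/0.0637 = 1.639, the competitive rate law is v = Vmax[S] / (αKm + [S]).
v = 3.32×1.11 / (1.639×0.224 + 1.11) = 3.685/1.477 = 2.49 μM/s.

2.49 μM/s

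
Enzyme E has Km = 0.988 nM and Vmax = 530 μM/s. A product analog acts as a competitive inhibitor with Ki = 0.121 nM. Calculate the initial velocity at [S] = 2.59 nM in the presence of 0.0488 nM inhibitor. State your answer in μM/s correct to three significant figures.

α = 1 + [I]/Ki = 1 + 0.0488/0.121 = 1.403.
For a competitive inhibitor, Vmax is unchanged and the apparent Km becomes α·Km: Km,app = 1.39 nM, Vmax,app = 530 μM/s.
v = Vmax,app·[S]/(Km,app + [S]) = 530 × 2.59/(1.39 + 2.59) = 345 μM/s.

345 μM/s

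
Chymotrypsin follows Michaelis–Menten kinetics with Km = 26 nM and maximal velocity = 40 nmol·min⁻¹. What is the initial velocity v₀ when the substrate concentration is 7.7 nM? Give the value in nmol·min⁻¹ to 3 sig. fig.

9.14 nmol·min⁻¹

[S]/(Km+[S]) = 7.7/33.70 = 0.2285, the fractional saturation.
v = 0.2285 × Vmax = 0.2285 × 40 = 9.14 nmol·min⁻¹.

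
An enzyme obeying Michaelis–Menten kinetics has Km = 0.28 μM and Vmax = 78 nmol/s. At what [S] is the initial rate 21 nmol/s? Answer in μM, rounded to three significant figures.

0.103 μM

The required fractional saturation is v/Vmax = 21/78 = 0.2692.
Then [S]/(Km+[S]) = 0.2692 ⇒ [S] = 0.28 × 0.2692/(1 − 0.2692) = 0.103 μM.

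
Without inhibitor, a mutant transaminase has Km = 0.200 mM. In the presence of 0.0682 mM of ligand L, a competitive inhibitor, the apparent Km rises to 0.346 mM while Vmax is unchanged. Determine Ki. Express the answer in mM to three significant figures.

0.0934 mM

Competitive: Km,app = α·Km with α = 1 + [I]/Ki.
α = Km,app/Km = 0.346/0.200 = 1.730.
Ki = [I]/(α − 1) = 0.0682/0.7300 = 0.0934 mM.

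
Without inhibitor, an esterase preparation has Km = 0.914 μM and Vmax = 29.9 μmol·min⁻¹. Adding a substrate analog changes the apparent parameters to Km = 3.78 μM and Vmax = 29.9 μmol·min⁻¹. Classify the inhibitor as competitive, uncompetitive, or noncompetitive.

Km increases (0.914 → 3.78 μM) while Vmax is unchanged — the hallmark of competitive inhibition.

competitive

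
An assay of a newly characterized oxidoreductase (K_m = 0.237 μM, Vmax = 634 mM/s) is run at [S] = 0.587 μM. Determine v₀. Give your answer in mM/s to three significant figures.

452 mM/s

[S]/(Km+[S]) = 0.587/0.8240 = 0.7124, the fractional saturation.
v = 0.7124 × Vmax = 0.7124 × 634 = 452 mM/s.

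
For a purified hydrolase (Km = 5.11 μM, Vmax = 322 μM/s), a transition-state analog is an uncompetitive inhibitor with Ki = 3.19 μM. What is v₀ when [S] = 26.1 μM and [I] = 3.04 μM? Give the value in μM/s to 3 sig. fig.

α = 1 + [I]/Ki = 1 + 3.04/3.19 = 1.953.
For an uncompetitive inhibitor, both parameters are divided by α, giving Vmax/α and Km/α: Km,app = 2.62 μM, Vmax,app = 165 μM/s.
v = Vmax,app·[S]/(Km,app + [S]) = 165 × 26.1/(2.62 + 26.1) = 150 μM/s.

150 μM/s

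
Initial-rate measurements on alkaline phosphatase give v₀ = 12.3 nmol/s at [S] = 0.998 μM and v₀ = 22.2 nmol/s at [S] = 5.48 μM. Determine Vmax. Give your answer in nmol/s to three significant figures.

27.0 nmol/s

From v = Vmax[S]/(Km+[S]), each point gives Vmax = v(Km+[S])/[S].
Equating: 12.3(Km+0.998)/0.998 = 22.2(Km+5.48)/5.48.
12.32·Km + 12.3 = 4.051·Km + 22.2, so (12.32 − 4.051)·Km = 22.2 − 12.3.
Km = 9.900/8.274 = 1.20 μM; then Vmax = 12.3(1.20+0.998)/0.998 = 27.0 nmol/s.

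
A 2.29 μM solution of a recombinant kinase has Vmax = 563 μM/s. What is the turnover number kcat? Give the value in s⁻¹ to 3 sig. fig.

246 s⁻¹

kcat = Vmax/[E]total = 563 μM/s / 2.29 μM = 246 s⁻¹.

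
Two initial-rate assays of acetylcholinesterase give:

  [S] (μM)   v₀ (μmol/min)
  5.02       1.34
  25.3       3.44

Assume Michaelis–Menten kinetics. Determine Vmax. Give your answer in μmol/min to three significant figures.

5.62 μmol/min

In reciprocal form, 1/v = (Km/Vmax)·(1/[S]) + 1/Vmax. The two points give (1/[S], 1/v) = (0.1992, 0.7463) and (0.03953, 0.2907).
Slope = (0.7463 − 0.2907)/(0.1992 − 0.03953) = 2.853; intercept = 0.7463 − 2.853×0.1992 = 0.1779.
Vmax = 1/intercept = 5.62 μmol/min; Km = slope × Vmax = 2.853 × 5.62 = 16.0 μM.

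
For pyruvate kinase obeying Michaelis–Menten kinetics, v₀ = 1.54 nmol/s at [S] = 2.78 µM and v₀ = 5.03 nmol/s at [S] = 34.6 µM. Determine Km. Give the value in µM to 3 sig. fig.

From v = Vmax[S]/(Km+[S]), each point gives Vmax = v(Km+[S])/[S].
Equating: 1.54(Km+2.78)/2.78 = 5.03(Km+34.6)/34.6.
0.5540·Km + 1.54 = 0.1454·Km + 5.03, so (0.5540 − 0.1454)·Km = 5.03 − 1.54.
Km = 3.490/0.4086 = 8.54 µM; then Vmax = 1.54(8.54+2.78)/2.78 = 6.27 nmol/s.

8.54 µM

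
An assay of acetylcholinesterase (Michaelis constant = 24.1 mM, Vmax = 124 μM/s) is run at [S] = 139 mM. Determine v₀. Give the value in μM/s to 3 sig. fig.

106 μM/s

v = Vmax·[S]/(Km + [S]) = 124 × 139 / (24.1 + 139)
  = 17240 / 163.1 = 106 μM/s.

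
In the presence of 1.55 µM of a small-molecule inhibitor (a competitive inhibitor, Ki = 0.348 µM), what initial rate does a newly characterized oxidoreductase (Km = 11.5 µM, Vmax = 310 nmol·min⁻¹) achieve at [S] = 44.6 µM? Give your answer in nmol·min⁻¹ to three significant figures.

129 nmol·min⁻¹

With α = 1 + [I]/Ki = 1 + 1.55/0.348 = 5.454, the competitive rate law is v = Vmax[S] / (αKm + [S]).
v = 310×44.6 / (5.454×11.5 + 44.6) = 13830/107.3 = 129 nmol·min⁻¹.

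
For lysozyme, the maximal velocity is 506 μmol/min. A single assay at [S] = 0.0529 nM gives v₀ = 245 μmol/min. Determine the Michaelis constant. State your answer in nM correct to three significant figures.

From v = Vmax[S]/(Km+[S]), Km = [S](Vmax − v)/v.
Km = 0.0529 × (506 − 245) / 245 = 13.81/245 = 0.0564 nM.

0.0564 nM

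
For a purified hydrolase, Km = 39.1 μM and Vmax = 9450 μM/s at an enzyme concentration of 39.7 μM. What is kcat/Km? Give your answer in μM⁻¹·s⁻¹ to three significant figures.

kcat = Vmax/[E]total = 9450/39.7 = 238 s⁻¹.
kcat/Km = 238/39.1 = 6.09 μM⁻¹·s⁻¹.

6.09 μM⁻¹·s⁻¹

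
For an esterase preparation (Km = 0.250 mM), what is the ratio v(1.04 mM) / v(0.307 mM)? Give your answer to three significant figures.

Since Vmax cancels, v₂/v₁ = [S]₂(Km+[S]₁) / [S]₁(Km+[S]₂).
= 1.04×(0.250+0.307) / (0.307×(0.250+1.04)) = 0.5793/0.3960 = 1.46.

1.46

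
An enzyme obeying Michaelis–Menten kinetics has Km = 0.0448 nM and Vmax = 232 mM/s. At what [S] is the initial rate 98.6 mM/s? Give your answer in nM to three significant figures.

Rearranging v = Vmax[S]/(Km+[S]) gives [S] = Km·v/(Vmax − v).
[S] = 0.0448 × 98.6 / (232 − 98.6) = 4.417/133.4 = 0.0331 nM.

0.0331 nM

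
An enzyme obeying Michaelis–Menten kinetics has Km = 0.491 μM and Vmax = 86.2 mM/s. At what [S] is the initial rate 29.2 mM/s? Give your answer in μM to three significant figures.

The required fractional saturation is v/Vmax = 29.2/86.2 = 0.3387.
Then [S]/(Km+[S]) = 0.3387 ⇒ [S] = 0.491 × 0.3387/(1 − 0.3387) = 0.252 μM.

0.252 μM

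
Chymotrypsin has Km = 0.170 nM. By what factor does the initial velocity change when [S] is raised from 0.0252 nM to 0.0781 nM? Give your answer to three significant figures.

The fractional saturations are [S]/(Km+[S]) = 0.0252/0.1952 = 0.1291 and 0.0781/0.2481 = 0.3148.
v₂/v₁ is just their ratio: 0.3148/0.1291 = 2.44.

2.44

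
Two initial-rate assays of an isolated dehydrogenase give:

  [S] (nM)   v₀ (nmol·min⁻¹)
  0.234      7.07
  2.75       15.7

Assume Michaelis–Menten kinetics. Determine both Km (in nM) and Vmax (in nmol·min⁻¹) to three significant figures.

Km = 0.352 nM; Vmax = 17.7 nmol·min⁻¹

In reciprocal form, 1/v = (Km/Vmax)·(1/[S]) + 1/Vmax. The two points give (1/[S], 1/v) = (4.274, 0.1414) and (0.3636, 0.06369).
Slope = (0.1414 − 0.06369)/(4.274 − 0.3636) = 0.01989; intercept = 0.1414 − 0.01989×4.274 = 0.05646.
Vmax = 1/intercept = 17.7 nmol·min⁻¹; Km = slope × Vmax = 0.01989 × 17.7 = 0.352 nM.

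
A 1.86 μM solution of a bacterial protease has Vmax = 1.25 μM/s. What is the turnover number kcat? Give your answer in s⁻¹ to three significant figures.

kcat = Vmax/[E]total = 1.25 μM/s / 1.86 μM = 0.672 s⁻¹.

0.672 s⁻¹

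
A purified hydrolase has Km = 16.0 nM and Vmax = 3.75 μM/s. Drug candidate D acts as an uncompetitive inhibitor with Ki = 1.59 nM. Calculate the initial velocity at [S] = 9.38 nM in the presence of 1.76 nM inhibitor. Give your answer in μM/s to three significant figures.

0.984 μM/s

α = 1 + [I]/Ki = 1 + 1.76/1.59 = 2.107.
For an uncompetitive inhibitor, both parameters are divided by α, giving Vmax/α and Km/α: Km,app = 7.59 nM, Vmax,app = 1.78 μM/s.
v = Vmax,app·[S]/(Km,app + [S]) = 1.78 × 9.38/(7.59 + 9.38) = 0.984 μM/s.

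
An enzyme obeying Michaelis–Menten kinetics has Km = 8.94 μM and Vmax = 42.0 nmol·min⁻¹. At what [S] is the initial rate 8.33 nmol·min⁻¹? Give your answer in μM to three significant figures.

The required fractional saturation is v/Vmax = 8.33/42.0 = 0.1983.
Then [S]/(Km+[S]) = 0.1983 ⇒ [S] = 8.94 × 0.1983/(1 − 0.1983) = 2.21 μM.

2.21 μM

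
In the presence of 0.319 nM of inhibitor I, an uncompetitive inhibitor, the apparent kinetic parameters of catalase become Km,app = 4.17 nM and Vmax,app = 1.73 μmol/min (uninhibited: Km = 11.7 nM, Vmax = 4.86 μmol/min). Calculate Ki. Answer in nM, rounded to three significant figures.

0.176 nM

Uncompetitive: Vmax,app = Vmax/α (and Km,app = Km/α) with α = 1 + [I]/Ki.
α = Vmax/Vmax,app = 4.86/1.73 = 2.809.
Ki = [I]/(α − 1) = 0.319/1.809 = 0.176 nM.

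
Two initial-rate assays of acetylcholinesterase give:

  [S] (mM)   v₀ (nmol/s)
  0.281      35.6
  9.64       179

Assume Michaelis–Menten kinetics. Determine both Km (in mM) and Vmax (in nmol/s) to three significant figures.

Km = 1.33 mM; Vmax = 204 nmol/s

From v = Vmax[S]/(Km+[S]), each point gives Vmax = v(Km+[S])/[S].
Equating: 35.6(Km+0.281)/0.281 = 179(Km+9.64)/9.64.
126.7·Km + 35.6 = 18.57·Km + 179, so (126.7 − 18.57)·Km = 179 − 35.6.
Km = 143.4/108.1 = 1.33 mM; then Vmax = 35.6(1.33+0.281)/0.281 = 204 nmol/s.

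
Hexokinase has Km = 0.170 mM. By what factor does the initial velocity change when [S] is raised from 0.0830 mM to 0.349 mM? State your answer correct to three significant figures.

2.05

Since Vmax cancels, v₂/v₁ = [S]₂(Km+[S]₁) / [S]₁(Km+[S]₂).
= 0.349×(0.170+0.0830) / (0.0830×(0.170+0.349)) = 0.08830/0.04308 = 2.05.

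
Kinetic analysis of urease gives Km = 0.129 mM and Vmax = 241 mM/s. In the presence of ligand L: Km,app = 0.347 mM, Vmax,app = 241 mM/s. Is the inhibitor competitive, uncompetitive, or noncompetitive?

Km increases (0.129 → 0.347 mM) while Vmax is unchanged — the hallmark of competitive inhibition.

competitive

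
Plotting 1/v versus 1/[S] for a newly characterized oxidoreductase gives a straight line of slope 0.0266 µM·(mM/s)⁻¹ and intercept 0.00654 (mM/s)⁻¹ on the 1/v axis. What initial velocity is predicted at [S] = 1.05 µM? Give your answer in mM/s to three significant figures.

31.4 mM/s

The y-intercept is 1/Vmax, so Vmax = 1/0.00654 = 153 mM/s.
The slope is Km/Vmax, so Km = 0.0266 × 153 = 4.07 µM.
Then v = 153 × 1.05/(4.07 + 1.05) = 31.4 mM/s.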